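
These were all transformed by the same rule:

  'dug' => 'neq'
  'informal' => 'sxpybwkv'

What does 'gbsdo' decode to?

Compare letters: d→n is +10, u→e is +10, g→q is +10 — a constant shift. This is a Caesar cipher with shift 10.
Decoding gbsdo: g−10=w, b−10=r, s−10=i, d−10=t, o−10=e.

write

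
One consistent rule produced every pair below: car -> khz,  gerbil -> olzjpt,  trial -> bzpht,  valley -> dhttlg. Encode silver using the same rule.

The shift depends on letter class: consonant c→k is +8, but vowel a→h is +7. Two shifts are in play — +7 for a/e/i/o/u, +8 for every other letter.
On silver: s(cons)+8=a, i(vowel)+7=p, l(cons)+8=t, v(cons)+8=d, e(vowel)+7=l, r(cons)+8=z.

aptdlz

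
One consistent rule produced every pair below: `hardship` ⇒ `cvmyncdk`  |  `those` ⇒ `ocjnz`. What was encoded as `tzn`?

Compare letters: h→c is +21, a→v is +21, r→m is +21 — a constant shift. Every letter moves 21 places later in the alphabet, wrapping around z→a.
Reversing it on tzn: t−21=y, z−21=e, n−21=s.

yes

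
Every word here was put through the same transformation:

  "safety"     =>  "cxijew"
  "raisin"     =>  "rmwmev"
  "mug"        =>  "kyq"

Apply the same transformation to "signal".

The output letters match the input read backwards, each shifted +4: safety reversed is ytefas. The word is reversed, then every letter is shifted forward by 4.
For signal: reverse → langis; then shift: l+4=p, a+4=e, n+4=r, g+4=k, i+4=m, s+4=w.

perkmw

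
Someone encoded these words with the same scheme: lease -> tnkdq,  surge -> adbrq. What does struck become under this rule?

acbfox

Letter i (0-indexed) is shifted by i+8, so successive shifts are 8, 9, 10, ….
On struck: s+8=a, t+9=c, r+10=b, u+11=f, c+12=o, k+13=x.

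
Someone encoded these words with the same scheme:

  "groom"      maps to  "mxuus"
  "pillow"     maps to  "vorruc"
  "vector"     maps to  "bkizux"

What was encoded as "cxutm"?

wrong

Each letter is shifted forward by 6 in the alphabet (a Caesar shift of +6).
Reversing it on cxutm: c−6=w, x−6=r, u−6=o, t−6=n, m−6=g.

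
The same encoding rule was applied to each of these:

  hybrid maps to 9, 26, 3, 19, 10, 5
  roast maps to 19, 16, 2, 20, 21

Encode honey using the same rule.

9, 16, 15, 6, 26

h is letter #8 and maps to 9: an offset of 1. The number is (letter's place in the alphabet, a=1) + 1.
On honey: h=8→9, o=15→16, n=14→15, e=5→6, y=25→26.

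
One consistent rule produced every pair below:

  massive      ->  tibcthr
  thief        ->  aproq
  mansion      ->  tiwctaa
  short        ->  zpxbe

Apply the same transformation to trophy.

azxzsk

Letter i (0-indexed) is shifted by i+7, so successive shifts are 7, 8, 9, ….
Applying it to trophy: t+7=a, r+8=z, o+9=x, p+10=z, h+11=s, y+12=k.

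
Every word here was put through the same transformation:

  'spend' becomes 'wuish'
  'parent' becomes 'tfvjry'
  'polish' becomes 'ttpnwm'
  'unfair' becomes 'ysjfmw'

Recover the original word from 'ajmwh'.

weird

Shifts by position in spend: pos 0: s→w (+4), pos 1: p→u (+5), pos 2: e→i (+4), pos 3: n→s (+5) — repeating every 2. It's a Vigenère-style cipher with numeric key [4,5]: position i shifts by key[i mod 2].
Decoding ajmwh: a−4=w, j−5=e, m−4=i, w−5=r, h−4=d.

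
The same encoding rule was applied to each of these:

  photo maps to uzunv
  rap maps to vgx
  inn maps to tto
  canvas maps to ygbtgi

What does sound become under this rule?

jtauy

The output letters match the input read backwards, each shifted +6: photo reversed is otohp. The word is reversed, then every letter is shifted forward by 6.
Applying it to sound: reverse → dnuos; then shift: d+6=j, n+6=t, u+6=a, o+6=u, s+6=y.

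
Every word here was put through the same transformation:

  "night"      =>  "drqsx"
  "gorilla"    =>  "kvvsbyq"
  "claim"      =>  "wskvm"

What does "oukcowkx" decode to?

The output letters match the input read backwards, each shifted +10: night reversed is thgin. Read the word backwards and shift each letter +10.
Undoing it on oukcowkx: shift back: o−10=e, u−10=k, k−10=a, c−10=s, o−10=e, w−10=m, k−10=a, x−10=n → ekaseman; then reverse → namesake.

namesake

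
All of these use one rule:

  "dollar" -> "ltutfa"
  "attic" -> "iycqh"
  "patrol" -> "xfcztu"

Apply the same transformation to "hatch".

Shifts by position in dollar: pos 0: d→l (+8), pos 1: o→t (+5), pos 2: l→u (+9), pos 3: l→t (+8), pos 4: a→f (+5), pos 5: r→a (+9) — repeating every 3. It's a Vigenère-style cipher with numeric key [8,5,9]: position i shifts by key[i mod 3].
On hatch: h+8=p, a+5=f, t+9=c, c+8=k, h+5=m.

pfckm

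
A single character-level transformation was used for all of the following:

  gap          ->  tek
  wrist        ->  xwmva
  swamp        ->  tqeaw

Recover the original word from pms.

The output letters match the input read backwards, each shifted +4: gap reversed is pag. Two steps: reverse the string, then apply a Caesar shift of +4.
Reversing it on pms: shift back: p−4=l, m−4=i, s−4=o → lio; then reverse → oil.

oil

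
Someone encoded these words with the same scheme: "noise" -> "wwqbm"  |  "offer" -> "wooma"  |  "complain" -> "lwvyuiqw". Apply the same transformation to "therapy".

The shift depends on letter class: consonant n→w is +9, but vowel o→w is +8. The rule splits by letter class: vowels +8, consonants +9.
Applying it to therapy: t(cons)+9=c, h(cons)+9=q, e(vowel)+8=m, r(cons)+9=a, a(vowel)+8=i, p(cons)+9=y, y(cons)+9=h.

cqmaiyh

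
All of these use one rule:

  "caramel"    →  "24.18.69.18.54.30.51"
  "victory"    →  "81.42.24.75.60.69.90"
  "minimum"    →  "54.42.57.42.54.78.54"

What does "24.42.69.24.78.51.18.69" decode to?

circular

With a=1..z=26, the number is 3·pos + 15.
Decoding 24.42.69.24.78.51.18.69: 24→(24−15)÷3=3=c, 42→(42−15)÷3=9=i, 69→(69−15)÷3=18=r, 24→(24−15)÷3=3=c, 78→(78−15)÷3=21=u, 51→(51−15)÷3=12=l, 18→(18−15)÷3=1=a, 69→(69−15)÷3=18=r.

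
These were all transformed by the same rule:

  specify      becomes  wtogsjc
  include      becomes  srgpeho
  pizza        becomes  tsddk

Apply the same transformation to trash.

xvkwl

The shift depends on letter class: consonant s→w is +4, but vowel e→o is +10. Two shifts are in play — +10 for a/e/i/o/u, +4 for every other letter.
On trash: t(cons)+4=x, r(cons)+4=v, a(vowel)+10=k, s(cons)+4=w, h(cons)+4=l.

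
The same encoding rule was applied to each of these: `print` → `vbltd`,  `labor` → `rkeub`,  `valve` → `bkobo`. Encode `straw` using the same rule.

Shifts by position in print: pos 0: p→v (+6), pos 1: r→b (+10), pos 2: i→l (+3), pos 3: n→t (+6), pos 4: t→d (+10) — repeating every 3. A repeating key of period 3 is used — shifts +6, +10, +3 over and over.
On straw: s+6=y, t+10=d, r+3=u, a+6=g, w+10=g.

ydugg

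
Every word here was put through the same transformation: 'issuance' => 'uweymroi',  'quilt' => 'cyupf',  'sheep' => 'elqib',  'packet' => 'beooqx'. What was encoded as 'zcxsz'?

nylon

Shifts by position in issuance: pos 0: i→u (+12), pos 1: s→w (+4), pos 2: s→e (+12), pos 3: u→y (+4) — repeating every 2. A repeating key of period 2 is used — shifts +12, +4 over and over.
Reversing it on zcxsz: z−12=n, c−4=y, x−12=l, s−4=o, z−12=n.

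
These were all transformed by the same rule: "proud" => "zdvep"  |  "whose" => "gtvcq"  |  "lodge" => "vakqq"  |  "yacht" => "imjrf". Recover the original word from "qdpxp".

grind

A repeating key of period 3 is used — shifts +10, +12, +7 over and over.
Undoing it on qdpxp: q−10=g, d−12=r, p−7=i, x−10=n, p−12=d.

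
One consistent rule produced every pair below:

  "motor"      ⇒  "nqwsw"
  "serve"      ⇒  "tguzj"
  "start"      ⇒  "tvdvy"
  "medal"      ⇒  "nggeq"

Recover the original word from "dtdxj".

In motor: m→n is +1, o→q is +2, t→w is +3, o→s is +4 — the shift increases by 1 each position. Letter i (0-indexed) is shifted by i+1, so successive shifts are 1, 2, 3, ….
Reversing it on dtdxj: d−1=c, t−2=r, d−3=a, x−4=t, j−5=e.

crate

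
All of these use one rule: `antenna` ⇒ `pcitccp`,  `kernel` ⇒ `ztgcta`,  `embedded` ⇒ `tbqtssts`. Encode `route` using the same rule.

Compare letters: a→p is +15, n→c is +15, t→i is +15 — a constant shift. Each letter is shifted forward by 15 in the alphabet (a Caesar shift of +15).
On route: r+15=g, o+15=d, u+15=j, t+15=i, e+15=t.

gdjit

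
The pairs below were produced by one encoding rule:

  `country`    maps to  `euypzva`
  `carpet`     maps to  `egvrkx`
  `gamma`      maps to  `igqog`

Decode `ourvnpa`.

Shifts by position in country: pos 0: c→e (+2), pos 1: o→u (+6), pos 2: u→y (+4), pos 3: n→p (+2), pos 4: t→z (+6), pos 5: r→v (+4) — repeating every 3. A repeating key of period 3 is used — shifts +2, +6, +4 over and over.
Decoding ourvnpa: o−2=m, u−6=o, r−4=n, v−2=t, n−6=h, p−4=l, a−2=y.

monthly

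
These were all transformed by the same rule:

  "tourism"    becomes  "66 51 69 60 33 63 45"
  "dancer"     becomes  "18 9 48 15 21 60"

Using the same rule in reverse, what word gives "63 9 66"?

t(#20)→66 and o(#15)→51: differences scale by 3, so n = 3·pos + 6. The formula is n = 3×(alphabet index, a=1) + 6.
Decoding 63 9 66: 63→(63−6)÷3=19=s, 9→(9−6)÷3=1=a, 66→(66−6)÷3=20=t.

sat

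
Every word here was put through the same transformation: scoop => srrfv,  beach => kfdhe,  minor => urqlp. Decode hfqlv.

since

The output letters match the input read backwards, each shifted +3: scoop reversed is poocs. The word is reversed, then every letter is shifted forward by 3.
Undoing it on hfqlv: shift back: h−3=e, f−3=c, q−3=n, l−3=i, v−3=s → ecnis; then reverse → since.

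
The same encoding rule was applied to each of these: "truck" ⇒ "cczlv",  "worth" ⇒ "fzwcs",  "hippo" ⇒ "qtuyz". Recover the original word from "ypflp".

peace

Shifts by position in truck: pos 0: t→c (+9), pos 1: r→c (+11), pos 2: u→z (+5), pos 3: c→l (+9), pos 4: k→v (+11) — repeating every 3. A repeating key of period 3 is used — shifts +9, +11, +5 over and over.
Decoding ypflp: y−9=p, p−11=e, f−5=a, l−9=c, p−11=e.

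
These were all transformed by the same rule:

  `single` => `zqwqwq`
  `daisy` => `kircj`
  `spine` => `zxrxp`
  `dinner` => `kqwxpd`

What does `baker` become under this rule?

iitoc

In single: s→z is +7, i→q is +8, n→w is +9, g→q is +10 — the shift increases by 1 each position. Each letter shifts forward by (position + 7), i.e. 7, 8, 9, … — the shift grows by one for each successive letter.
For baker: b+7=i, a+8=i, k+9=t, e+10=o, r+11=c.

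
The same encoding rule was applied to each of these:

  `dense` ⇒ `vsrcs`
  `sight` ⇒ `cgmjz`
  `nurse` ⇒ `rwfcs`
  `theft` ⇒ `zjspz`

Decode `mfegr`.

d(3)→v(21) and e(4)→s(18) fit y≡23x+4 (mod 26); the inverse of 23 mod 26 is 17. Each letter's alphabet position (a=0..z=25) is mapped through 23·x+4 mod 26 — an affine cipher.
Undoing it on mfegr: m(12)→17·(12−4)≡6=g; f(5)→17·(5−4)≡17=r; e(4)→17·(4−4)≡0=a; g(6)→17·(6−4)≡8=i; r(17)→17·(17−4)≡13=n (all mod 26).

grain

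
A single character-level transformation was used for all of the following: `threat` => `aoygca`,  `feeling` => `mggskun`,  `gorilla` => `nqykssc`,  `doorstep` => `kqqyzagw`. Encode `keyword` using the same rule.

rgfdqyk

The shift depends on letter class: consonant t→a is +7, but vowel e→g is +2. Vowels shift forward by 2 and consonants shift forward by 7.
On keyword: k(cons)+7=r, e(vowel)+2=g, y(cons)+7=f, w(cons)+7=d, o(vowel)+2=q, r(cons)+7=y, d(cons)+7=k.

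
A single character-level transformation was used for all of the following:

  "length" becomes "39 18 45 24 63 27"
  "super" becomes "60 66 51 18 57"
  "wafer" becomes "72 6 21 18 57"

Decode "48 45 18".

l(#12)→39 and e(#5)→18: differences scale by 3, so n = 3·pos + 3. Each letter becomes 3×(its alphabet position, a=1..z=26) + 3.
Decoding 48 45 18: 48→(48−3)÷3=15=o, 45→(45−3)÷3=14=n, 18→(18−3)÷3=5=e.

one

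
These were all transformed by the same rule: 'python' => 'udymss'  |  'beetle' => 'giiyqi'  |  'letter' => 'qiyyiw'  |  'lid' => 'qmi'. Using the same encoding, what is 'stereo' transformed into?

xyiwis

Two shifts are in play — +4 for a/e/i/o/u, +5 for every other letter.
On stereo: s(cons)+5=x, t(cons)+5=y, e(vowel)+4=i, r(cons)+5=w, e(vowel)+4=i, o(vowel)+4=s.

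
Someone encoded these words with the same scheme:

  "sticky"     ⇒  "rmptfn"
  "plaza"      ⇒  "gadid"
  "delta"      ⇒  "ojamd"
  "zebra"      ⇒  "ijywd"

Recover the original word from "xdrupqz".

This is an affine cipher: with a=0,…,z=25, each position x becomes (21x+3) mod 26.
Reversing it on xdrupqz: x(23)→5·(23−3)≡22=w; d(3)→5·(3−3)≡0=a; r(17)→5·(17−3)≡18=s; u(20)→5·(20−3)≡7=h; p(15)→5·(15−3)≡8=i; q(16)→5·(16−3)≡13=n; z(25)→5·(25−3)≡6=g (all mod 26).

washing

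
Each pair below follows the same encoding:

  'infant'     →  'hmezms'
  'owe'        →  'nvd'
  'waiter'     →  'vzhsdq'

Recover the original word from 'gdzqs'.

heart

Compare letters: i→h is +25, n→m is +25, f→e is +25 — a constant shift. Each letter is shifted forward by 25 in the alphabet (a Caesar shift of +25).
Decoding gdzqs: g−25=h, d−25=e, z−25=a, q−25=r, s−25=t.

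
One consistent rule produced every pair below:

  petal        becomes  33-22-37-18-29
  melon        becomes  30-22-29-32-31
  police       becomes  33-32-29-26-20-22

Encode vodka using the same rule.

39-32-21-28-18

p is letter #16 and maps to 33: an offset of 17. Letters become their 1-based position plus 17 (so a→18, b→19, …).
Applying it to vodka: v=22→39, o=15→32, d=4→21, k=11→28, a=1→18.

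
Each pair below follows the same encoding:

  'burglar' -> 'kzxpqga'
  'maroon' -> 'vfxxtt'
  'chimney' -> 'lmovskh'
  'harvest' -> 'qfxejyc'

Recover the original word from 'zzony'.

It's a Vigenère-style cipher with numeric key [9,5,6]: position i shifts by key[i mod 3].
Decoding zzony: z−9=q, z−5=u, o−6=i, n−9=e, y−5=t.

quiet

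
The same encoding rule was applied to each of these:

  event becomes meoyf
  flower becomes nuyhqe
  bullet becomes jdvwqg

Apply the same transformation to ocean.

wlolz

In event: e→m is +8, v→e is +9, e→o is +10, n→y is +11 — the shift increases by 1 each position. The shift increases by 1 at each position, starting from +8: 8, 9, 10, ….
On ocean: o+8=w, c+9=l, e+10=o, a+11=l, n+12=z.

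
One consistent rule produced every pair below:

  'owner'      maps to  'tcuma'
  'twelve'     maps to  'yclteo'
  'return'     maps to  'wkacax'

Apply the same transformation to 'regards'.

wkniand

In owner: o→t is +5, w→c is +6, n→u is +7, e→m is +8 — the shift increases by 1 each position. Each letter shifts forward by (position + 5), i.e. 5, 6, 7, … — the shift grows by one for each successive letter.
Applying it to regards: r+5=w, e+6=k, g+7=n, a+8=i, r+9=a, d+10=n, s+11=d.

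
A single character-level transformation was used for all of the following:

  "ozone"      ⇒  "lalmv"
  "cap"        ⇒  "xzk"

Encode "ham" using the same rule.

Each letter is replaced by its mirror in the alphabet: a↔z, b↔y, c↔x, and so on (the Atbash cipher).
For ham: h↔s, a↔z, m↔n.

szn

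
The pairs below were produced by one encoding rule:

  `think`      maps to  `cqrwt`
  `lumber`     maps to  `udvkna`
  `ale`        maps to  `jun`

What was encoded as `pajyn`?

Compare letters: t→c is +9, h→q is +9, i→r is +9 — a constant shift. Every letter moves 9 places later in the alphabet, wrapping around z→a.
Decoding pajyn: p−9=g, a−9=r, j−9=a, y−9=p, n−9=e.

grape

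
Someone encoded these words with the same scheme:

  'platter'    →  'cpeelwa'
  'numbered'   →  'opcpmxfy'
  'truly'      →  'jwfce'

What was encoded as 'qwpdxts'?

himself

The output letters match the input read backwards, each shifted +11: platter reversed is rettalp. Read the word backwards and shift each letter +11.
Reversing it on qwpdxts: shift back: q−11=f, w−11=l, p−11=e, d−11=s, x−11=m, t−11=i, s−11=h → flesmih; then reverse → himself.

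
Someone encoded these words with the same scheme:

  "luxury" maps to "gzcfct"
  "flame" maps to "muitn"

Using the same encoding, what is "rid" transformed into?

The output letters match the input read backwards, each shifted +8: luxury reversed is yruxul. The word is reversed, then every letter is shifted forward by 8.
Applying it to rid: reverse → dir; then shift: d+8=l, i+8=q, r+8=z.

lqz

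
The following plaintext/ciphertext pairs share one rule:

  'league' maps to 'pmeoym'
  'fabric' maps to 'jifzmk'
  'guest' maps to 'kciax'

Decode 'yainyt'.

useful

It's a Vigenère-style cipher with numeric key [4,8]: position i shifts by key[i mod 2].
Decoding yainyt: y−4=u, a−8=s, i−4=e, n−8=f, y−4=u, t−8=l.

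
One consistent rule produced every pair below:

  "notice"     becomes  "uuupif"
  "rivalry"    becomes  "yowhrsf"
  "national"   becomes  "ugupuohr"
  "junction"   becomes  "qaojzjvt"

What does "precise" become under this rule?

Shifts by position in notice: pos 0: n→u (+7), pos 1: o→u (+6), pos 2: t→u (+1), pos 3: i→p (+7), pos 4: c→i (+6), pos 5: e→f (+1) — repeating every 3. The shifts repeat in a cycle of length 3: positions 0,1,… shift by +7, +6, +1, then the pattern repeats.
On precise: p+7=w, r+6=x, e+1=f, c+7=j, i+6=o, s+1=t, e+7=l.

wxfjotl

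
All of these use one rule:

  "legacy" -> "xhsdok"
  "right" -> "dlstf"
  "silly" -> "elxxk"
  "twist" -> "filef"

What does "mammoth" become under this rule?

ydyyrft

The rule splits by letter class: vowels +3, consonants +12.
Applying it to mammoth: m(cons)+12=y, a(vowel)+3=d, m(cons)+12=y, m(cons)+12=y, o(vowel)+3=r, t(cons)+12=f, h(cons)+12=t.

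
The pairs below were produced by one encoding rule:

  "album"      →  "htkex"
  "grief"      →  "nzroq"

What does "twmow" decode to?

In album: a→h is +7, l→t is +8, b→k is +9, u→e is +10 — the shift increases by 1 each position. The shift increases by 1 at each position, starting from +7: 7, 8, 9, ….
Undoing it on twmow: t−7=m, w−8=o, m−9=d, o−10=e, w−11=l.

model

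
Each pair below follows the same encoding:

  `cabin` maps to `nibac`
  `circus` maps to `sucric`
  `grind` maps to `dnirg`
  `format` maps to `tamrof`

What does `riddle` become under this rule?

elddir

The output letters match the input read backwards: cabin reversed is nibac. It's just the letters in reverse order.
On riddle: reverse → elddir.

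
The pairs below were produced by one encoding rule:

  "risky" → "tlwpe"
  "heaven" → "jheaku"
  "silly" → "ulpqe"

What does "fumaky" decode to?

In risky: r→t is +2, i→l is +3, s→w is +4, k→p is +5 — the shift increases by 1 each position. Letter i (0-indexed) is shifted by i+2, so successive shifts are 2, 3, 4, ….
Decoding fumaky: f−2=d, u−3=r, m−4=i, a−5=v, k−6=e, y−7=r.

driver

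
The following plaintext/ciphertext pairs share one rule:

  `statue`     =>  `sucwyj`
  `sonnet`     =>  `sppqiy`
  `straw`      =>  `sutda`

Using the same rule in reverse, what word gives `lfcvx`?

least

In statue: s→s is +0, t→u is +1, a→c is +2, t→w is +3 — the shift increases by 1 each position. Each letter shifts forward by its position index (0, 1, 2, …) — the shift grows by one for each successive letter.
Reversing it on lfcvx: l−0=l, f−1=e, c−2=a, v−3=s, x−4=t.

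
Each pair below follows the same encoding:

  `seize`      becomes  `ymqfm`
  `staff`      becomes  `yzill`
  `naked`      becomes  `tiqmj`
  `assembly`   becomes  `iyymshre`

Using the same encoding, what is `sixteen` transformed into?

yqdzmmt

Vowels shift forward by 8 and consonants shift forward by 6.
For sixteen: s(cons)+6=y, i(vowel)+8=q, x(cons)+6=d, t(cons)+6=z, e(vowel)+8=m, e(vowel)+8=m, n(cons)+6=t.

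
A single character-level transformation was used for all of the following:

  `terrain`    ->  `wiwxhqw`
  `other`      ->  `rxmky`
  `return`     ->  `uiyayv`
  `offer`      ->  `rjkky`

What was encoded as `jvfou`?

The shift increases by 1 at each position, starting from +3: 3, 4, 5, ….
Undoing it on jvfou: j−3=g, v−4=r, f−5=a, o−6=i, u−7=n.

grain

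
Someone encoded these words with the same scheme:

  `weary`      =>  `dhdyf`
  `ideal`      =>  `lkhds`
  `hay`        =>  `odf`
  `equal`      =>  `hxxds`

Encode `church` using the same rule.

The shift depends on letter class: consonant w→d is +7, but vowel e→h is +3. Two shifts are in play — +3 for a/e/i/o/u, +7 for every other letter.
Applying it to church: c(cons)+7=j, h(cons)+7=o, u(vowel)+3=x, r(cons)+7=y, c(cons)+7=j, h(cons)+7=o.

joxyjo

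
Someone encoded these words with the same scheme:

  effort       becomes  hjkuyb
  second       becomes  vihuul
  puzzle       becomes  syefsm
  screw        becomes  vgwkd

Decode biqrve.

In effort: e→h is +3, f→j is +4, f→k is +5, o→u is +6 — the shift increases by 1 each position. The shift increases by 1 at each position, starting from +3: 3, 4, 5, ….
Decoding biqrve: b−3=y, i−4=e, q−5=l, r−6=l, v−7=o, e−8=w.

yellow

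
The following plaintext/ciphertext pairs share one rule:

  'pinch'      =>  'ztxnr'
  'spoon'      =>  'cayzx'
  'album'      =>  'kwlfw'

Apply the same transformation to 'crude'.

The shifts repeat in a cycle of length 2: positions 0,1,… shift by +10, +11, then the pattern repeats.
On crude: c+10=m, r+11=c, u+10=e, d+11=o, e+10=o.

mceoo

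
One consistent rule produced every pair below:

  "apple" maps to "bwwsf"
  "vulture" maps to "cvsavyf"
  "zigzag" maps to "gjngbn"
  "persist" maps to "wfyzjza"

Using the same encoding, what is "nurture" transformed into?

The shift depends on letter class: consonant p→w is +7, but vowel a→b is +1. Vowels shift forward by 1 and consonants shift forward by 7.
For nurture: n(cons)+7=u, u(vowel)+1=v, r(cons)+7=y, t(cons)+7=a, u(vowel)+1=v, r(cons)+7=y, e(vowel)+1=f.

uvyavyf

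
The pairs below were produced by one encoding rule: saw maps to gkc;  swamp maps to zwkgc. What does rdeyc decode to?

Two steps: reverse the string, then apply a Caesar shift of +10.
Decoding rdeyc: shift back: r−10=h, d−10=t, e−10=u, y−10=o, c−10=s → htuos; then reverse → south.

south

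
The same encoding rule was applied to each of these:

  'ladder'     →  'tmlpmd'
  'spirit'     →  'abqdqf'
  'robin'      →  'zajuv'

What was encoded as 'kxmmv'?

clean

It's a Vigenère-style cipher with numeric key [8,12]: position i shifts by key[i mod 2].
Decoding kxmmv: k−8=c, x−12=l, m−8=e, m−12=a, v−8=n.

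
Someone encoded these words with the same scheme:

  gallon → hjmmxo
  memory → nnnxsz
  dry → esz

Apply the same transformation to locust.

mxddtu

The shift depends on letter class: consonant g→h is +1, but vowel a→j is +9. Two shifts are in play — +9 for a/e/i/o/u, +1 for every other letter.
On locust: l(cons)+1=m, o(vowel)+9=x, c(cons)+1=d, u(vowel)+9=d, s(cons)+1=t, t(cons)+1=u.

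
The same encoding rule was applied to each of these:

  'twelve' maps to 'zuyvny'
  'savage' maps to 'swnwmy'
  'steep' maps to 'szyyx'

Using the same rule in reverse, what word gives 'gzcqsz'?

utmost

Each letter's alphabet position (a=0..z=25) is mapped through 7·x+22 mod 26 — an affine cipher.
Reversing it on gzcqsz: g(6)→15·(6−22)≡20=u; z(25)→15·(25−22)≡19=t; c(2)→15·(2−22)≡12=m; q(16)→15·(16−22)≡14=o; s(18)→15·(18−22)≡18=s; z(25)→15·(25−22)≡19=t (all mod 26).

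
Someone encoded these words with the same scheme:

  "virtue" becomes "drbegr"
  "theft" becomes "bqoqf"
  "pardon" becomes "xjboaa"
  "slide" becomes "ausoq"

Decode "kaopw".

The shift increases by 1 at each position, starting from +8: 8, 9, 10, ….
Reversing it on kaopw: k−8=c, a−9=r, o−10=e, p−11=e, w−12=k.

creek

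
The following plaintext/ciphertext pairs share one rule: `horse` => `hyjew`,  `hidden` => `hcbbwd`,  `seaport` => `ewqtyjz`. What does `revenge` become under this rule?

jwpwdmw

h(7)→h(7) and o(14)→y(24) fit y≡21x+16 (mod 26); the inverse of 21 mod 26 is 5. Each letter's alphabet position (a=0..z=25) is mapped through 21·x+16 mod 26 — an affine cipher.
Applying it to revenge: r(17)→21·17+16≡9=j; e(4)→21·4+16≡22=w; v(21)→21·21+16≡15=p; e(4)→21·4+16≡22=w; n(13)→21·13+16≡3=d; g(6)→21·6+16≡12=m; e(4)→21·4+16≡22=w (all mod 26).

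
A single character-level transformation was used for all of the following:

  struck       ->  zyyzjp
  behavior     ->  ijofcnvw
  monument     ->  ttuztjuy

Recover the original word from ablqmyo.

twelfth

Shifts by position in struck: pos 0: s→z (+7), pos 1: t→y (+5), pos 2: r→y (+7), pos 3: u→z (+5) — repeating every 2. The shifts repeat in a cycle of length 2: positions 0,1,… shift by +7, +5, then the pattern repeats.
Undoing it on ablqmyo: a−7=t, b−5=w, l−7=e, q−5=l, m−7=f, y−5=t, o−7=h.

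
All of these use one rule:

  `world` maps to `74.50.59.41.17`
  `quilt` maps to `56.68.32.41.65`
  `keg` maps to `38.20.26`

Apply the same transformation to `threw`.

w(#23)→74 and o(#15)→50: differences scale by 3, so n = 3·pos + 5. Each letter becomes 3×(its alphabet position, a=1..z=26) + 5.
Applying it to threw: t=20→65, h=8→29, r=18→59, e=5→20, w=23→74.

65.29.59.20.74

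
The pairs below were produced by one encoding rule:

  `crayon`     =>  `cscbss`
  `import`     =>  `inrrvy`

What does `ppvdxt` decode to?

potato

Each letter shifts forward by its position index (0, 1, 2, …) — the shift grows by one for each successive letter.
Decoding ppvdxt: p−0=p, p−1=o, v−2=t, d−3=a, x−4=t, t−5=o.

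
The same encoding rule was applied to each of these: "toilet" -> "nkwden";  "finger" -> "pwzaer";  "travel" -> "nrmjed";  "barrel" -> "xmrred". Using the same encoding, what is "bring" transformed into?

t(19)→n(13) and o(14)→k(10) fit y≡11x+12 (mod 26); the inverse of 11 mod 26 is 19. This is an affine cipher: with a=0,…,z=25, each position x becomes (11x+12) mod 26.
Applying it to bring: b(1)→11·1+12≡23=x; r(17)→11·17+12≡17=r; i(8)→11·8+12≡22=w; n(13)→11·13+12≡25=z; g(6)→11·6+12≡0=a (all mod 26).

xrwza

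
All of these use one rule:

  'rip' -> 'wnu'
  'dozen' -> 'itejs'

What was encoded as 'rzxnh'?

Compare letters: r→w is +5, i→n is +5, p→u is +5 — a constant shift. Each letter is shifted forward by 5 in the alphabet (a Caesar shift of +5).
Reversing it on rzxnh: r−5=m, z−5=u, x−5=s, n−5=i, h−5=c.

music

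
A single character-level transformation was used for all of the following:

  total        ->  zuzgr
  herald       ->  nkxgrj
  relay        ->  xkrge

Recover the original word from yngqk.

shake

Each letter is shifted forward by 6 in the alphabet (a Caesar shift of +6).
Reversing it on yngqk: y−6=s, n−6=h, g−6=a, q−6=k, k−6=e.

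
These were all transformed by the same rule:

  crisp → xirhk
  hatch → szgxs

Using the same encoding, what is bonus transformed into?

ylmfh

Each pair mirrors across the alphabet (c↔x, r↔i, i↔r): positions sum to 25. Each letter is replaced by its mirror in the alphabet: a↔z, b↔y, c↔x, and so on (the Atbash cipher).
On bonus: b↔y, o↔l, n↔m, u↔f, s↔h.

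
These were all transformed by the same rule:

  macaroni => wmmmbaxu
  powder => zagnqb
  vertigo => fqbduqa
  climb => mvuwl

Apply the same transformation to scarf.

cmmbp

Vowels shift forward by 12 and consonants shift forward by 10.
For scarf: s(cons)+10=c, c(cons)+10=m, a(vowel)+12=m, r(cons)+10=b, f(cons)+10=p.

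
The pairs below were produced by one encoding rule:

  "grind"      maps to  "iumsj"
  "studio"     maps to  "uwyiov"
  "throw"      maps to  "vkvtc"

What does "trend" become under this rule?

In grind: g→i is +2, r→u is +3, i→m is +4, n→s is +5 — the shift increases by 1 each position. Each letter shifts forward by (position + 2), i.e. 2, 3, 4, … — the shift grows by one for each successive letter.
Applying it to trend: t+2=v, r+3=u, e+4=i, n+5=s, d+6=j.

vuisj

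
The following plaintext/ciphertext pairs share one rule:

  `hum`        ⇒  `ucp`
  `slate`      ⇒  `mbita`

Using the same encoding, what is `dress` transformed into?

The output letters match the input read backwards, each shifted +8: hum reversed is muh. Two steps: reverse the string, then apply a Caesar shift of +8.
For dress: reverse → sserd; then shift: s+8=a, s+8=a, e+8=m, r+8=z, d+8=l.

aamzl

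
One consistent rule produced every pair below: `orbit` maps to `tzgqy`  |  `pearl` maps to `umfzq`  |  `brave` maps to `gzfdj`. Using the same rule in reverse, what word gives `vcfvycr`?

quantum

Shifts by position in orbit: pos 0: o→t (+5), pos 1: r→z (+8), pos 2: b→g (+5), pos 3: i→q (+8) — repeating every 2. The shifts repeat in a cycle of length 2: positions 0,1,… shift by +5, +8, then the pattern repeats.
Undoing it on vcfvycr: v−5=q, c−8=u, f−5=a, v−8=n, y−5=t, c−8=u, r−5=m.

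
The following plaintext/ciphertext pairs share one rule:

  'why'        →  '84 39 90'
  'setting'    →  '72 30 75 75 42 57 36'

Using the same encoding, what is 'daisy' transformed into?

w(#23)→84 and h(#8)→39: differences scale by 3, so n = 3·pos + 15. With a=1..z=26, the number is 3·pos + 15.
Applying it to daisy: d=4→27, a=1→18, i=9→42, s=19→72, y=25→90.

27 18 42 72 90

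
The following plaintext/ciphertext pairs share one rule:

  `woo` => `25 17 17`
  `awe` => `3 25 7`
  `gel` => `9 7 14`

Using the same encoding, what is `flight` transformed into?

8 14 11 9 10 22

w is letter #23 and maps to 25: an offset of 2. Each letter is replaced by its alphabet position (a=1..z=26) + 2.
Applying it to flight: f=6→8, l=12→14, i=9→11, g=7→9, h=8→10, t=20→22.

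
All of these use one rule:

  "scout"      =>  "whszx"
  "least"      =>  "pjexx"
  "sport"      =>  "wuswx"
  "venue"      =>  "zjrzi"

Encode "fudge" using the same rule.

jzhli

Shifts by position in scout: pos 0: s→w (+4), pos 1: c→h (+5), pos 2: o→s (+4), pos 3: u→z (+5) — repeating every 2. A repeating key of period 2 is used — shifts +4, +5 over and over.
Applying it to fudge: f+4=j, u+5=z, d+4=h, g+5=l, e+4=i.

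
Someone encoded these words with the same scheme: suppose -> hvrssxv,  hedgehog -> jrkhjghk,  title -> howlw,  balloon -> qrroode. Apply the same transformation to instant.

The output letters match the input read backwards, each shifted +3: suppose reversed is esoppus. Read the word backwards and shift each letter +3.
Applying it to instant: reverse → tnatsni; then shift: t+3=w, n+3=q, a+3=d, t+3=w, s+3=v, n+3=q, i+3=l.

wqdwvql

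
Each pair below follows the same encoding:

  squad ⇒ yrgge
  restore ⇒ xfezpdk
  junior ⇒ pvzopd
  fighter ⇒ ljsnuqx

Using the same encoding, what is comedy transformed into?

Shifts by position in squad: pos 0: s→y (+6), pos 1: q→r (+1), pos 2: u→g (+12), pos 3: a→g (+6), pos 4: d→e (+1) — repeating every 3. It's a Vigenère-style cipher with numeric key [6,1,12]: position i shifts by key[i mod 3].
On comedy: c+6=i, o+1=p, m+12=y, e+6=k, d+1=e, y+12=k.

ipykek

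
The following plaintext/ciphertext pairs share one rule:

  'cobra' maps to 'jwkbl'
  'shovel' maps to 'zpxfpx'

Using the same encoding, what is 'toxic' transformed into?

In cobra: c→j is +7, o→w is +8, b→k is +9, r→b is +10 — the shift increases by 1 each position. Each letter shifts forward by (position + 7), i.e. 7, 8, 9, … — the shift grows by one for each successive letter.
For toxic: t+7=a, o+8=w, x+9=g, i+10=s, c+11=n.

awgsn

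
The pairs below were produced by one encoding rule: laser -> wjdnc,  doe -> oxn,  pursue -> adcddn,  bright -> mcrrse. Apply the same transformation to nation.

yjerxy

The shift depends on letter class: consonant l→w is +11, but vowel a→j is +9. Vowels shift forward by 9 and consonants shift forward by 11.
For nation: n(cons)+11=y, a(vowel)+9=j, t(cons)+11=e, i(vowel)+9=r, o(vowel)+9=x, n(cons)+11=y.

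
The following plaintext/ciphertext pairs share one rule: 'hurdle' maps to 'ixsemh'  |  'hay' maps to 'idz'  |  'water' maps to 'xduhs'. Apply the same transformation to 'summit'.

The shift depends on letter class: consonant h→i is +1, but vowel u→x is +3. The rule splits by letter class: vowels +3, consonants +1.
On summit: s(cons)+1=t, u(vowel)+3=x, m(cons)+1=n, m(cons)+1=n, i(vowel)+3=l, t(cons)+1=u.

txnnlu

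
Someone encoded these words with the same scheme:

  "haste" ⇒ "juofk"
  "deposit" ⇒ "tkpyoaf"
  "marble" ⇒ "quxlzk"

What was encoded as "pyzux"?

polar

Treating letters as 0–25, the rule is x ↦ 17x + 20 (mod 26).
Decoding pyzux: p(15)→23·(15−20)≡15=p; y(24)→23·(24−20)≡14=o; z(25)→23·(25−20)≡11=l; u(20)→23·(20−20)≡0=a; x(23)→23·(23−20)≡17=r (all mod 26).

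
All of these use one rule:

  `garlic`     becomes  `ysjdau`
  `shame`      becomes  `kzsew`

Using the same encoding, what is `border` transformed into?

Compare letters: g→y is +18, a→s is +18, r→j is +18 — a constant shift. It's a constant shift of +18 (ROT18).
For border: b+18=t, o+18=g, r+18=j, d+18=v, e+18=w, r+18=j.

tgjvwj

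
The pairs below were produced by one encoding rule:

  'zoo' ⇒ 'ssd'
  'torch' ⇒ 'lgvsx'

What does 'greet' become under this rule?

Two steps: reverse the string, then apply a Caesar shift of +4.
For greet: reverse → teerg; then shift: t+4=x, e+4=i, e+4=i, r+4=v, g+4=k.

xiivk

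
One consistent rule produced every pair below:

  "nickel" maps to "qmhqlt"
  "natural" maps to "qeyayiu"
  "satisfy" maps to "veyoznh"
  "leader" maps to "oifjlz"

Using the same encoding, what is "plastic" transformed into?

In nickel: n→q is +3, i→m is +4, c→h is +5, k→q is +6 — the shift increases by 1 each position. Letter i (0-indexed) is shifted by i+3, so successive shifts are 3, 4, 5, ….
For plastic: p+3=s, l+4=p, a+5=f, s+6=y, t+7=a, i+8=q, c+9=l.

spfyaql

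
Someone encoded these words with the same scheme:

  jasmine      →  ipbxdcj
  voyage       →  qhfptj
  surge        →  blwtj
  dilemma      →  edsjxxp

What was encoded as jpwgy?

j(9)→i(8) and a(0)→p(15) fit y≡5x+15 (mod 26); the inverse of 5 mod 26 is 21. Treating letters as 0–25, the rule is x ↦ 5x + 15 (mod 26).
Decoding jpwgy: j(9)→21·(9−15)≡4=e; p(15)→21·(15−15)≡0=a; w(22)→21·(22−15)≡17=r; g(6)→21·(6−15)≡19=t; y(24)→21·(24−15)≡7=h (all mod 26).

earth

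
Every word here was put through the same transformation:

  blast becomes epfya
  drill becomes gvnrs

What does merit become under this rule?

piwoa

Each letter shifts forward by (position + 3), i.e. 3, 4, 5, … — the shift grows by one for each successive letter.
Applying it to merit: m+3=p, e+4=i, r+5=w, i+6=o, t+7=a.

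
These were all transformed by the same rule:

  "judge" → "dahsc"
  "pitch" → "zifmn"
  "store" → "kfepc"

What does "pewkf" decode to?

roast

Treating letters as 0–25, the rule is x ↦ 21x + 22 (mod 26).
Decoding pewkf: p(15)→5·(15−22)≡17=r; e(4)→5·(4−22)≡14=o; w(22)→5·(22−22)≡0=a; k(10)→5·(10−22)≡18=s; f(5)→5·(5−22)≡19=t (all mod 26).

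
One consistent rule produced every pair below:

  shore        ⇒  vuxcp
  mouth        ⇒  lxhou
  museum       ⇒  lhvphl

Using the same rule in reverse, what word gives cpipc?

refer

s(18)→v(21) and h(7)→u(20) fit y≡19x+17 (mod 26); the inverse of 19 mod 26 is 11. Each letter's alphabet position (a=0..z=25) is mapped through 19·x+17 mod 26 — an affine cipher.
Undoing it on cpipc: c(2)→11·(2−17)≡17=r; p(15)→11·(15−17)≡4=e; i(8)→11·(8−17)≡5=f; p(15)→11·(15−17)≡4=e; c(2)→11·(2−17)≡17=r (all mod 26).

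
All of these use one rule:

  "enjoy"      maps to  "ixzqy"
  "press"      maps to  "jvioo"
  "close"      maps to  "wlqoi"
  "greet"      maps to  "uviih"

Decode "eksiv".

maker

e(4)→i(8) and n(13)→x(23) fit y≡19x+10 (mod 26); the inverse of 19 mod 26 is 11. This is an affine cipher: with a=0,…,z=25, each position x becomes (19x+10) mod 26.
Decoding eksiv: e(4)→11·(4−10)≡12=m; k(10)→11·(10−10)≡0=a; s(18)→11·(18−10)≡10=k; i(8)→11·(8−10)≡4=e; v(21)→11·(21−10)≡17=r (all mod 26).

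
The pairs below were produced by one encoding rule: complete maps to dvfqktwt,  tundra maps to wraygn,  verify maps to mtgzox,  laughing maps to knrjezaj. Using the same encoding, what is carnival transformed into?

dngazmnk

c(2)→d(3) and o(14)→v(21) fit y≡21x+13 (mod 26); the inverse of 21 mod 26 is 5. This is an affine cipher: with a=0,…,z=25, each position x becomes (21x+13) mod 26.
On carnival: c(2)→21·2+13≡3=d; a(0)→21·0+13≡13=n; r(17)→21·17+13≡6=g; n(13)→21·13+13≡0=a; i(8)→21·8+13≡25=z; v(21)→21·21+13≡12=m; a(0)→21·0+13≡13=n; l(11)→21·11+13≡10=k (all mod 26).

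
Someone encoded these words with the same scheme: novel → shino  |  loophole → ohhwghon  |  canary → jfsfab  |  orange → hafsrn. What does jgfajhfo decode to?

n(13)→s(18) and o(14)→h(7) fit y≡15x+5 (mod 26); the inverse of 15 mod 26 is 7. Each letter's alphabet position (a=0..z=25) is mapped through 15·x+5 mod 26 — an affine cipher.
Undoing it on jgfajhfo: j(9)→7·(9−5)≡2=c; g(6)→7·(6−5)≡7=h; f(5)→7·(5−5)≡0=a; a(0)→7·(0−5)≡17=r; j(9)→7·(9−5)≡2=c; h(7)→7·(7−5)≡14=o; f(5)→7·(5−5)≡0=a; o(14)→7·(14−5)≡11=l (all mod 26).

charcoal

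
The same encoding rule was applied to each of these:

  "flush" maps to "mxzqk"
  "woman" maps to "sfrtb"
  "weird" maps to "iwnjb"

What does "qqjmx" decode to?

shell

The output letters match the input read backwards, each shifted +5: flush reversed is hsulf. Two steps: reverse the string, then apply a Caesar shift of +5.
Undoing it on qqjmx: shift back: q−5=l, q−5=l, j−5=e, m−5=h, x−5=s → llehs; then reverse → shell.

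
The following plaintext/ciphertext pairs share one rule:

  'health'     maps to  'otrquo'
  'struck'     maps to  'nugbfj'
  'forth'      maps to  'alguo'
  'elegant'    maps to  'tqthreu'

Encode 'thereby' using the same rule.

uotgtyd

h(7)→o(14) and e(4)→t(19) fit y≡7x+17 (mod 26); the inverse of 7 mod 26 is 15. Each letter's alphabet position (a=0..z=25) is mapped through 7·x+17 mod 26 — an affine cipher.
On thereby: t(19)→7·19+17≡20=u; h(7)→7·7+17≡14=o; e(4)→7·4+17≡19=t; r(17)→7·17+17≡6=g; e(4)→7·4+17≡19=t; b(1)→7·1+17≡24=y; y(24)→7·24+17≡3=d (all mod 26).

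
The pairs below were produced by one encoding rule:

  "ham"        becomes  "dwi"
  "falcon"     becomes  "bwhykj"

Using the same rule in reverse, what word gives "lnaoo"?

Compare letters: h→d is +22, a→w is +22, m→i is +22 — a constant shift. Every letter moves 22 places later in the alphabet, wrapping around z→a.
Reversing it on lnaoo: l−22=p, n−22=r, a−22=e, o−22=s, o−22=s.

press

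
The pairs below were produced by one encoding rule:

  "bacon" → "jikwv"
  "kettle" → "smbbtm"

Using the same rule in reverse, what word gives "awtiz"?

solar

Each letter is shifted forward by 8 in the alphabet (a Caesar shift of +8).
Decoding awtiz: a−8=s, w−8=o, t−8=l, i−8=a, z−8=r.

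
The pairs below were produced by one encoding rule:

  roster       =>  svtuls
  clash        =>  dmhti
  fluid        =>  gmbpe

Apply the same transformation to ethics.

Vowels shift forward by 7 and consonants shift forward by 1.
For ethics: e(vowel)+7=l, t(cons)+1=u, h(cons)+1=i, i(vowel)+7=p, c(cons)+1=d, s(cons)+1=t.

luipdt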